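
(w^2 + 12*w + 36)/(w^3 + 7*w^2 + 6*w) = (w + 6)/(w*(w + 1))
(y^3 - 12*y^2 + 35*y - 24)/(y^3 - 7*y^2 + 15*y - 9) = (y - 8)/(y - 3)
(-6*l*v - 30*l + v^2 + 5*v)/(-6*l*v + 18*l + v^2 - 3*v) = (v + 5)/(v - 3)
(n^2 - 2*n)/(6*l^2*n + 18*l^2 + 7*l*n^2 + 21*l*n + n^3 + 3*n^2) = n*(n - 2)/(6*l^2*n + 18*l^2 + 7*l*n^2 + 21*l*n + n^3 + 3*n^2)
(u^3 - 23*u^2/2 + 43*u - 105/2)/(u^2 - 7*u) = (2*u^3 - 23*u^2 + 86*u - 105)/(2*u*(u - 7))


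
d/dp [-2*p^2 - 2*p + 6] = -4*p - 2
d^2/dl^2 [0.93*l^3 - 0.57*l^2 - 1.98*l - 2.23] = 5.58*l - 1.14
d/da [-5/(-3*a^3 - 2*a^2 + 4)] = 5*a*(-9*a - 4)/(3*a^3 + 2*a^2 - 4)^2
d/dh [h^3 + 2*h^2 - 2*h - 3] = 3*h^2 + 4*h - 2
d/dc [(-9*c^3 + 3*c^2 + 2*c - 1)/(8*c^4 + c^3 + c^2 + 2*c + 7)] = 2*(36*c^6 - 24*c^5 - 30*c^4 - 4*c^3 - 91*c^2 + 22*c + 8)/(64*c^8 + 16*c^7 + 17*c^6 + 34*c^5 + 117*c^4 + 18*c^3 + 18*c^2 + 28*c + 49)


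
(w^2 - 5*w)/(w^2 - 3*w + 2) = w*(w - 5)/(w^2 - 3*w + 2)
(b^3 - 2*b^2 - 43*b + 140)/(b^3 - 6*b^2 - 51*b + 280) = (b - 4)/(b - 8)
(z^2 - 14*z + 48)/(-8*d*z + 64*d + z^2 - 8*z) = (z - 6)/(-8*d + z)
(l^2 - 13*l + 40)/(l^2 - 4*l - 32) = (l - 5)/(l + 4)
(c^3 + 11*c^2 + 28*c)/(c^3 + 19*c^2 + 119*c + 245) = c*(c + 4)/(c^2 + 12*c + 35)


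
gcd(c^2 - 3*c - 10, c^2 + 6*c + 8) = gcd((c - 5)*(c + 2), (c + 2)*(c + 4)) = c + 2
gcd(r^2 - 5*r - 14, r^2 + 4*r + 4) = r + 2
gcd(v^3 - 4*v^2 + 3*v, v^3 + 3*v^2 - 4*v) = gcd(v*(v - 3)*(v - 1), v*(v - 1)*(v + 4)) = v^2 - v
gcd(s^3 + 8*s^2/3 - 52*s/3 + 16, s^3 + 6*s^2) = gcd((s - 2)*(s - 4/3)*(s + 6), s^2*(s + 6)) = s + 6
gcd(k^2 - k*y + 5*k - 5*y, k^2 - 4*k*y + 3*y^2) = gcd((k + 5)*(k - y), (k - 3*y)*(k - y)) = -k + y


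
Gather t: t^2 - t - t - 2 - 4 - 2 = t^2 - 2*t - 8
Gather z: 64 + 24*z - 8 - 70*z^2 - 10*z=-70*z^2 + 14*z + 56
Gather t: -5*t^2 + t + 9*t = -5*t^2 + 10*t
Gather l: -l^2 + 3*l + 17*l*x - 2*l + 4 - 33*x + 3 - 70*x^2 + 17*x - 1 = -l^2 + l*(17*x + 1) - 70*x^2 - 16*x + 6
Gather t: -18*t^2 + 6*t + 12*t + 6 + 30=-18*t^2 + 18*t + 36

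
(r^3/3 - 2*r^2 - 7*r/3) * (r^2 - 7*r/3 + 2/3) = r^5/3 - 25*r^4/9 + 23*r^3/9 + 37*r^2/9 - 14*r/9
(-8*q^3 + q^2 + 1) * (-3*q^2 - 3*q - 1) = 24*q^5 + 21*q^4 + 5*q^3 - 4*q^2 - 3*q - 1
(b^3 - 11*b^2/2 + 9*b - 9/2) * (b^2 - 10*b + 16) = b^5 - 31*b^4/2 + 80*b^3 - 365*b^2/2 + 189*b - 72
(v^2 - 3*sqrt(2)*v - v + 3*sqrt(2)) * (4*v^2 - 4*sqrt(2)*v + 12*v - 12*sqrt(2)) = 4*v^4 - 16*sqrt(2)*v^3 + 8*v^3 - 32*sqrt(2)*v^2 + 12*v^2 + 48*v + 48*sqrt(2)*v - 72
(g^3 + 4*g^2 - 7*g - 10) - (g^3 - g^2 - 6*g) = 5*g^2 - g - 10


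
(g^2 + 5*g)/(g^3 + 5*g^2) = 1/g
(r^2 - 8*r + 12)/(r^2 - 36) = (r - 2)/(r + 6)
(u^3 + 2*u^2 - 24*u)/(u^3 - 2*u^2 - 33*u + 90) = u*(u - 4)/(u^2 - 8*u + 15)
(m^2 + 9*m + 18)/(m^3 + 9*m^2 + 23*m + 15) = (m + 6)/(m^2 + 6*m + 5)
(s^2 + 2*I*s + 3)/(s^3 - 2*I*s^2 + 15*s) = (s - I)/(s*(s - 5*I))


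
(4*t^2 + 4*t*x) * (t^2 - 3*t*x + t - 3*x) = 4*t^4 - 8*t^3*x + 4*t^3 - 12*t^2*x^2 - 8*t^2*x - 12*t*x^2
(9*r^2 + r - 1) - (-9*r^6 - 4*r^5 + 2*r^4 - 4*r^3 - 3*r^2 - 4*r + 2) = 9*r^6 + 4*r^5 - 2*r^4 + 4*r^3 + 12*r^2 + 5*r - 3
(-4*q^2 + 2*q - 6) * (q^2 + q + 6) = -4*q^4 - 2*q^3 - 28*q^2 + 6*q - 36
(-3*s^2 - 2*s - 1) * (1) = -3*s^2 - 2*s - 1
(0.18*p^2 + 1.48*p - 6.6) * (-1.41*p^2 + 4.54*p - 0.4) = -0.2538*p^4 - 1.2696*p^3 + 15.9532*p^2 - 30.556*p + 2.64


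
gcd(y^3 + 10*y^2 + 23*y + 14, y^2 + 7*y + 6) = y + 1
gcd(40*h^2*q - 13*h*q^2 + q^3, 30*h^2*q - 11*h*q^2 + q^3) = -5*h*q + q^2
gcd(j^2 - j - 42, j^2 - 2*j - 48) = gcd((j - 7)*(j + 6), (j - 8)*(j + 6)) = j + 6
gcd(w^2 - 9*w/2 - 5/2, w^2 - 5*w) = w - 5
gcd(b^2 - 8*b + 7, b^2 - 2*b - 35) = b - 7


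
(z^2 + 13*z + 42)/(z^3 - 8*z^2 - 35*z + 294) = (z + 7)/(z^2 - 14*z + 49)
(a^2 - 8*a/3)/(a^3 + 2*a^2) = (a - 8/3)/(a*(a + 2))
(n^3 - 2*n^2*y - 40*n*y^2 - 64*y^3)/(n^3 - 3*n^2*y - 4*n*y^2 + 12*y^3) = (n^2 - 4*n*y - 32*y^2)/(n^2 - 5*n*y + 6*y^2)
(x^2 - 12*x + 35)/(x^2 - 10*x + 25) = (x - 7)/(x - 5)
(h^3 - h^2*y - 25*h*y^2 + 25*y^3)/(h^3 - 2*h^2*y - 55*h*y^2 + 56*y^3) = (-h^2 + 25*y^2)/(-h^2 + h*y + 56*y^2)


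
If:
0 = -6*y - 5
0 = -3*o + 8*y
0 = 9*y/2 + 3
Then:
No Solution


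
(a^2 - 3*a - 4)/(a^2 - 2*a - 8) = (a + 1)/(a + 2)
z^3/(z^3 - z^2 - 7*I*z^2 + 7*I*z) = z^2/(z^2 - z - 7*I*z + 7*I)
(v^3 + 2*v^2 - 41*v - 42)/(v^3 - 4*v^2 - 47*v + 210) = (v + 1)/(v - 5)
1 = 1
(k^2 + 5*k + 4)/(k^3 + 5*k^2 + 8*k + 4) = (k + 4)/(k^2 + 4*k + 4)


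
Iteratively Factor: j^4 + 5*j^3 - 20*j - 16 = (j + 4)*(j^3 + j^2 - 4*j - 4) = (j + 2)*(j + 4)*(j^2 - j - 2) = (j + 1)*(j + 2)*(j + 4)*(j - 2)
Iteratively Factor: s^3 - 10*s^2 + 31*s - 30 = (s - 5)*(s^2 - 5*s + 6) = (s - 5)*(s - 2)*(s - 3)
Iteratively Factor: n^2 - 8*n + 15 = (n - 5)*(n - 3)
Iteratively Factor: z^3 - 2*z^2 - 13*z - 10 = (z + 2)*(z^2 - 4*z - 5) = (z + 1)*(z + 2)*(z - 5)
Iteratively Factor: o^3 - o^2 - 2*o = (o - 2)*(o^2 + o) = o*(o - 2)*(o + 1)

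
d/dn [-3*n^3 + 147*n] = 147 - 9*n^2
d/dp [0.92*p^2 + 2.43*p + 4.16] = 1.84*p + 2.43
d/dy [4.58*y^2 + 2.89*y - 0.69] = 9.16*y + 2.89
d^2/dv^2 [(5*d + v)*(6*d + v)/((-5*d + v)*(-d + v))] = 2*d*(1285*d^3 - 705*d^2*v + 75*d*v^2 + 17*v^3)/(125*d^6 - 450*d^5*v + 615*d^4*v^2 - 396*d^3*v^3 + 123*d^2*v^4 - 18*d*v^5 + v^6)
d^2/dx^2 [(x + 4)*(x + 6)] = 2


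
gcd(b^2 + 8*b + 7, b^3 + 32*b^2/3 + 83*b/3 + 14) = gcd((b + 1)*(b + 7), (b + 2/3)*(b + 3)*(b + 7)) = b + 7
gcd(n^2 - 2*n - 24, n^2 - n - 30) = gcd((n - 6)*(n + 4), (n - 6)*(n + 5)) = n - 6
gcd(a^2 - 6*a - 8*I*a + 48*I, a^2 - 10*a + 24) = a - 6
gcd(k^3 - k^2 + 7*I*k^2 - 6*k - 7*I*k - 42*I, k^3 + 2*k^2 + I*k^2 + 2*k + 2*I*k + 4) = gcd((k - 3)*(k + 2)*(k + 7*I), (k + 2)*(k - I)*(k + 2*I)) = k + 2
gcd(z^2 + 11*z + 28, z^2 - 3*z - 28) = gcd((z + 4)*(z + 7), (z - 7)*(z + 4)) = z + 4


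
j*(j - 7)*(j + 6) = j^3 - j^2 - 42*j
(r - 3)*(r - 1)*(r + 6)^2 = r^4 + 8*r^3 - 9*r^2 - 108*r + 108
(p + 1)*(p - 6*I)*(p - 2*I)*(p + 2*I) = p^4 + p^3 - 6*I*p^3 + 4*p^2 - 6*I*p^2 + 4*p - 24*I*p - 24*I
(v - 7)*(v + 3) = v^2 - 4*v - 21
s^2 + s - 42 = (s - 6)*(s + 7)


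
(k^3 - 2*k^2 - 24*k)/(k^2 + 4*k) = k - 6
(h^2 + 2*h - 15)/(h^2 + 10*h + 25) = (h - 3)/(h + 5)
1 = 1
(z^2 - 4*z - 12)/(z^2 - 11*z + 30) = (z + 2)/(z - 5)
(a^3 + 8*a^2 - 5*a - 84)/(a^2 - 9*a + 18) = (a^2 + 11*a + 28)/(a - 6)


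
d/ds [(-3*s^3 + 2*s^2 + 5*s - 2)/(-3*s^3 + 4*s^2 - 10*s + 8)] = 2*(-3*s^4 + 45*s^3 - 65*s^2 + 24*s + 10)/(9*s^6 - 24*s^5 + 76*s^4 - 128*s^3 + 164*s^2 - 160*s + 64)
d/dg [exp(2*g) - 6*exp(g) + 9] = 2*(exp(g) - 3)*exp(g)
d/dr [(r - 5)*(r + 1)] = 2*r - 4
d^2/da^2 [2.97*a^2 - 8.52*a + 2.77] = 5.94000000000000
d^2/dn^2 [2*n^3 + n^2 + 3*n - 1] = 12*n + 2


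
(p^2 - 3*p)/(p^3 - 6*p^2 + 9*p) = 1/(p - 3)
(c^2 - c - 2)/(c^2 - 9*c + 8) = (c^2 - c - 2)/(c^2 - 9*c + 8)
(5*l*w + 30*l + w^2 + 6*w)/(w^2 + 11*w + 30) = (5*l + w)/(w + 5)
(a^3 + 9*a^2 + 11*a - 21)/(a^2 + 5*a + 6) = (a^2 + 6*a - 7)/(a + 2)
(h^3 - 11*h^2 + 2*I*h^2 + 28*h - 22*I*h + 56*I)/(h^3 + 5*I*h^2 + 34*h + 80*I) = (h^2 - 11*h + 28)/(h^2 + 3*I*h + 40)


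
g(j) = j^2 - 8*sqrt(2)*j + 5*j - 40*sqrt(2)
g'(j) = 2*j - 8*sqrt(2) + 5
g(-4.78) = -3.54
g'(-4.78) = -15.87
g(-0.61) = -52.35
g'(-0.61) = -7.53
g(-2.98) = -28.87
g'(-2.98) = -12.27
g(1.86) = -64.85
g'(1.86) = -2.59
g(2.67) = -66.30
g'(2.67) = -0.97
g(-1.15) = -47.99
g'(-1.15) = -8.61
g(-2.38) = -35.88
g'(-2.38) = -11.07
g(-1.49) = -44.94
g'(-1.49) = -9.29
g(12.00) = 11.67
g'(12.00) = 17.69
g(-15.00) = 263.14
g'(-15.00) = -36.31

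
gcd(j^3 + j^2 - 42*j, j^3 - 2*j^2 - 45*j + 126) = j^2 + j - 42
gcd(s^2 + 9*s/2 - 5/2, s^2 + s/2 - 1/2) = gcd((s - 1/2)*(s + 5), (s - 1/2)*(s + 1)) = s - 1/2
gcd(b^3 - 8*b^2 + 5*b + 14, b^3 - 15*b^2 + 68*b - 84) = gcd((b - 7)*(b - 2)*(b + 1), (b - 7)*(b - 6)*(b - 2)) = b^2 - 9*b + 14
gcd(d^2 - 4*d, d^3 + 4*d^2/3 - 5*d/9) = d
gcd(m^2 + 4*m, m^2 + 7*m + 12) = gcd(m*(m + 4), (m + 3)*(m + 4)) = m + 4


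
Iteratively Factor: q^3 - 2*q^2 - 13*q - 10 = (q + 2)*(q^2 - 4*q - 5) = (q - 5)*(q + 2)*(q + 1)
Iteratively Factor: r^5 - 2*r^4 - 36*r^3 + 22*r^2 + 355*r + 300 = (r - 5)*(r^4 + 3*r^3 - 21*r^2 - 83*r - 60) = (r - 5)*(r + 4)*(r^3 - r^2 - 17*r - 15) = (r - 5)^2*(r + 4)*(r^2 + 4*r + 3) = (r - 5)^2*(r + 1)*(r + 4)*(r + 3)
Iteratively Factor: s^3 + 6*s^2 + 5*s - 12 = (s + 3)*(s^2 + 3*s - 4) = (s - 1)*(s + 3)*(s + 4)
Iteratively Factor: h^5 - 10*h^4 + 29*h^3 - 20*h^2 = (h)*(h^4 - 10*h^3 + 29*h^2 - 20*h) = h*(h - 1)*(h^3 - 9*h^2 + 20*h) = h*(h - 4)*(h - 1)*(h^2 - 5*h) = h*(h - 5)*(h - 4)*(h - 1)*(h)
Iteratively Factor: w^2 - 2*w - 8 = (w + 2)*(w - 4)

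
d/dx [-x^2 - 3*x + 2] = -2*x - 3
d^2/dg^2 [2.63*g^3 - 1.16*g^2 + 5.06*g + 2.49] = 15.78*g - 2.32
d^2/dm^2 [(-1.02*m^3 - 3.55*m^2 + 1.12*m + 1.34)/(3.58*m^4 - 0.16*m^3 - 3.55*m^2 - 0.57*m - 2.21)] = (-26.145456*m^9 - 272.98932*m^8 + 106.673976*m^7 + 214.818236000001*m^6 - 388.311288*m^5 - 956.414376*m^4 + 253.77273*m^3 + 383.926494*m^2 - 69.186456*m - 57.654046)/(45.882712*m^12 - 6.151872*m^11 - 136.219716*m^10 - 9.7195*m^9 + 52.064454*m^8 + 44.967132*m^7 + 125.159603*m^6 - 2.179551*m^5 - 35.768838*m^4 - 29.361171*m^3 - 54.169752*m^2 - 8.351811*m - 10.793861)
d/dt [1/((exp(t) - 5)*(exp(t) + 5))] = -2*exp(2*t)/(exp(4*t) - 50*exp(2*t) + 625)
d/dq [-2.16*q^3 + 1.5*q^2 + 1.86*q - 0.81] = -6.48*q^2 + 3.0*q + 1.86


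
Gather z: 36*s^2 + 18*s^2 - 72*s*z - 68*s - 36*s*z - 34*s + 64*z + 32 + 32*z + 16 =54*s^2 - 102*s + z*(96 - 108*s) + 48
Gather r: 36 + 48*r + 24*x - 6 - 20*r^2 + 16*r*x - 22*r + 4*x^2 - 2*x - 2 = -20*r^2 + r*(16*x + 26) + 4*x^2 + 22*x + 28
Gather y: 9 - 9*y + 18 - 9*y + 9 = 36 - 18*y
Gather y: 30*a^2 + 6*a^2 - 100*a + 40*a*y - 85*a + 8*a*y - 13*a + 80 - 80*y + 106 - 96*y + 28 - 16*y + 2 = 36*a^2 - 198*a + y*(48*a - 192) + 216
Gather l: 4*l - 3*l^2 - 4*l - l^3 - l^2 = -l^3 - 4*l^2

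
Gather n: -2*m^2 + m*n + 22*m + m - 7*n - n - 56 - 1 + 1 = -2*m^2 + 23*m + n*(m - 8) - 56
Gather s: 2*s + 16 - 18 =2*s - 2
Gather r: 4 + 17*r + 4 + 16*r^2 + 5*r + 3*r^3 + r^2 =3*r^3 + 17*r^2 + 22*r + 8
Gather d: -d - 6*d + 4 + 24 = 28 - 7*d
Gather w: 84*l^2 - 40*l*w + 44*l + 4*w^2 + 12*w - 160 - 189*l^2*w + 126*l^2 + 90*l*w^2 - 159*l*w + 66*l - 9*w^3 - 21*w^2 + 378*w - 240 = 210*l^2 + 110*l - 9*w^3 + w^2*(90*l - 17) + w*(-189*l^2 - 199*l + 390) - 400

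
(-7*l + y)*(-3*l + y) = 21*l^2 - 10*l*y + y^2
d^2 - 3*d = d*(d - 3)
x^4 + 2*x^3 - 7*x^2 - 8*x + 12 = (x - 2)*(x - 1)*(x + 2)*(x + 3)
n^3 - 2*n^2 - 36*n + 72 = (n - 6)*(n - 2)*(n + 6)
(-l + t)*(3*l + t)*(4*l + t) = -12*l^3 + 5*l^2*t + 6*l*t^2 + t^3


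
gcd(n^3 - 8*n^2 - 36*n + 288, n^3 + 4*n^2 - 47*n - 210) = n + 6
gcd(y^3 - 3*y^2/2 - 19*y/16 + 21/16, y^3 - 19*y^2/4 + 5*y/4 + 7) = y^2 - 3*y/4 - 7/4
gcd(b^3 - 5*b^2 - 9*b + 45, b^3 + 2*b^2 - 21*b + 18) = b - 3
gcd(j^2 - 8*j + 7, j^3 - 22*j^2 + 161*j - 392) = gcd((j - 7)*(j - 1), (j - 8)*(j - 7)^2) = j - 7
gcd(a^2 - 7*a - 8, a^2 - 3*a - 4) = a + 1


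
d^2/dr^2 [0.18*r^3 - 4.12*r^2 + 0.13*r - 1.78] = 1.08*r - 8.24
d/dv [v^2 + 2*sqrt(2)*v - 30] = 2*v + 2*sqrt(2)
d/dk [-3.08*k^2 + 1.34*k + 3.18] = 1.34 - 6.16*k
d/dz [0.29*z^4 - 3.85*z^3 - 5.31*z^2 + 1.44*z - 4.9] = 1.16*z^3 - 11.55*z^2 - 10.62*z + 1.44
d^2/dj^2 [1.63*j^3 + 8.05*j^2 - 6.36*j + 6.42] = 9.78*j + 16.1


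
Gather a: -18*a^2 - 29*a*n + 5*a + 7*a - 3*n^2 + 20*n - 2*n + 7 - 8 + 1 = -18*a^2 + a*(12 - 29*n) - 3*n^2 + 18*n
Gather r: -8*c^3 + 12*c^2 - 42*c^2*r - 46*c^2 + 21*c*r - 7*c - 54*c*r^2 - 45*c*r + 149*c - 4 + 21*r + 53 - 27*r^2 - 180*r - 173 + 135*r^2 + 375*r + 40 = -8*c^3 - 34*c^2 + 142*c + r^2*(108 - 54*c) + r*(-42*c^2 - 24*c + 216) - 84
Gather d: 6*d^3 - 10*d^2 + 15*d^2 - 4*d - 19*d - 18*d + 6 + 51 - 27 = 6*d^3 + 5*d^2 - 41*d + 30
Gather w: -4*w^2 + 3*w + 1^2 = -4*w^2 + 3*w + 1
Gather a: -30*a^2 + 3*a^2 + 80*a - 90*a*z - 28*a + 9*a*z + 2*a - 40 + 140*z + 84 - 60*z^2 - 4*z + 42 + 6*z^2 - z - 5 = -27*a^2 + a*(54 - 81*z) - 54*z^2 + 135*z + 81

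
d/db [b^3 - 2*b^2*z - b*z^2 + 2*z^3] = 3*b^2 - 4*b*z - z^2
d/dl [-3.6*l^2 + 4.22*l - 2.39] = 4.22 - 7.2*l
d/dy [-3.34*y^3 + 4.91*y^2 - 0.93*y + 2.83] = -10.02*y^2 + 9.82*y - 0.93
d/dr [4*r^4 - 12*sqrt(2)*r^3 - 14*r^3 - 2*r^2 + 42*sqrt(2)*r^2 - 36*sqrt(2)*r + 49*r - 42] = 16*r^3 - 36*sqrt(2)*r^2 - 42*r^2 - 4*r + 84*sqrt(2)*r - 36*sqrt(2) + 49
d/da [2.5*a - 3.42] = 2.50000000000000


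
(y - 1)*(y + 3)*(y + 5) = y^3 + 7*y^2 + 7*y - 15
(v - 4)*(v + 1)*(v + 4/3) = v^3 - 5*v^2/3 - 8*v - 16/3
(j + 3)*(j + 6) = j^2 + 9*j + 18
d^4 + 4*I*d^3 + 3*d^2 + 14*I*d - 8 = (d - 2*I)*(d + I)^2*(d + 4*I)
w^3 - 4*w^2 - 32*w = w*(w - 8)*(w + 4)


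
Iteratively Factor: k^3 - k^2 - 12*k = (k + 3)*(k^2 - 4*k) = (k - 4)*(k + 3)*(k)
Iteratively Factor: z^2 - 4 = (z - 2)*(z + 2)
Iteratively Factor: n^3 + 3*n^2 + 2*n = (n + 2)*(n^2 + n) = (n + 1)*(n + 2)*(n)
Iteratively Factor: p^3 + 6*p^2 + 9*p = (p)*(p^2 + 6*p + 9) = p*(p + 3)*(p + 3)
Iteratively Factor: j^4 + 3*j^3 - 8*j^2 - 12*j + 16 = (j - 2)*(j^3 + 5*j^2 + 2*j - 8) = (j - 2)*(j + 4)*(j^2 + j - 2) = (j - 2)*(j + 2)*(j + 4)*(j - 1)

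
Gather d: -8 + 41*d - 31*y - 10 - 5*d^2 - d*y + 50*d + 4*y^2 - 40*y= -5*d^2 + d*(91 - y) + 4*y^2 - 71*y - 18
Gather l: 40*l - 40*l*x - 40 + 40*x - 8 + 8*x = l*(40 - 40*x) + 48*x - 48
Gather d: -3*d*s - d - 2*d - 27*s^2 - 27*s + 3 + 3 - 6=d*(-3*s - 3) - 27*s^2 - 27*s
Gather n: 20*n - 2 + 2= 20*n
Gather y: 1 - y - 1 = -y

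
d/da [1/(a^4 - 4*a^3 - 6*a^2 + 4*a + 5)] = 4*(-a^3 + 3*a^2 + 3*a - 1)/(a^4 - 4*a^3 - 6*a^2 + 4*a + 5)^2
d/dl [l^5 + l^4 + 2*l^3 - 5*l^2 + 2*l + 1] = 5*l^4 + 4*l^3 + 6*l^2 - 10*l + 2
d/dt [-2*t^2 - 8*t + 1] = -4*t - 8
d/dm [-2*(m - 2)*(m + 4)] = -4*m - 4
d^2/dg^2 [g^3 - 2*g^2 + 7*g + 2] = 6*g - 4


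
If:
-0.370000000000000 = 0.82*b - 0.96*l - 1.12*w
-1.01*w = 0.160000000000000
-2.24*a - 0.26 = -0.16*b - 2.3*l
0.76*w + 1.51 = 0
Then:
No Solution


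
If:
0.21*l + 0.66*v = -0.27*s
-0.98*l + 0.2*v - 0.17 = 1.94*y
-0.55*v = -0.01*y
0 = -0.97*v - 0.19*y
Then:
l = -0.17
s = 0.13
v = 0.00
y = 0.00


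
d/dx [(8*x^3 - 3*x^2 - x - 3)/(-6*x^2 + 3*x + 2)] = (-48*x^4 + 48*x^3 + 33*x^2 - 48*x + 7)/(36*x^4 - 36*x^3 - 15*x^2 + 12*x + 4)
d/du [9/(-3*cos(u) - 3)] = -3*sin(u)/(cos(u) + 1)^2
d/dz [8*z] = 8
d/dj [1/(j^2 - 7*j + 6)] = (7 - 2*j)/(j^2 - 7*j + 6)^2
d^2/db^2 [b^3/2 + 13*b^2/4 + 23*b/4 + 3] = 3*b + 13/2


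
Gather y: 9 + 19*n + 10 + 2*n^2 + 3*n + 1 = 2*n^2 + 22*n + 20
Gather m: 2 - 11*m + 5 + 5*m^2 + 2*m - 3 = 5*m^2 - 9*m + 4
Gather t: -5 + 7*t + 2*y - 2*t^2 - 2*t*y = -2*t^2 + t*(7 - 2*y) + 2*y - 5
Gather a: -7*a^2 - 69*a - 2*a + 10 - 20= -7*a^2 - 71*a - 10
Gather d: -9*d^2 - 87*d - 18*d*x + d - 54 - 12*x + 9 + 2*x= -9*d^2 + d*(-18*x - 86) - 10*x - 45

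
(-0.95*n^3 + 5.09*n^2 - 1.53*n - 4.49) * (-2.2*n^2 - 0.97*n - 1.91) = 2.09*n^5 - 10.2765*n^4 + 0.243200000000001*n^3 + 1.6402*n^2 + 7.2776*n + 8.5759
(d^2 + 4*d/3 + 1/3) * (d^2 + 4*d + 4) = d^4 + 16*d^3/3 + 29*d^2/3 + 20*d/3 + 4/3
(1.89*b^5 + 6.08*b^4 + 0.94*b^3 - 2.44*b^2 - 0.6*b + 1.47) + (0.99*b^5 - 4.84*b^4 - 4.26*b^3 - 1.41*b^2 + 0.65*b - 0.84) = 2.88*b^5 + 1.24*b^4 - 3.32*b^3 - 3.85*b^2 + 0.05*b + 0.63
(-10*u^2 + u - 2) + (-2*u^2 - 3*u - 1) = -12*u^2 - 2*u - 3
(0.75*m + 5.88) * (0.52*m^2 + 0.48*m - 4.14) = 0.39*m^3 + 3.4176*m^2 - 0.2826*m - 24.3432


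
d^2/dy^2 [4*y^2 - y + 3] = 8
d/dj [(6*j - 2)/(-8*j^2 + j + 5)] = 16*(3*j^2 - 2*j + 2)/(64*j^4 - 16*j^3 - 79*j^2 + 10*j + 25)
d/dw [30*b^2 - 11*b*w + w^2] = -11*b + 2*w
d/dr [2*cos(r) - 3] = -2*sin(r)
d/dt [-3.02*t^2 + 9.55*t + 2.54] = 9.55 - 6.04*t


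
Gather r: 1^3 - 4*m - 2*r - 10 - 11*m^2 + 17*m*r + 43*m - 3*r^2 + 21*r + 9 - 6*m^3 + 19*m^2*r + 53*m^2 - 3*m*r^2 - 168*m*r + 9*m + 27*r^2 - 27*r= -6*m^3 + 42*m^2 + 48*m + r^2*(24 - 3*m) + r*(19*m^2 - 151*m - 8)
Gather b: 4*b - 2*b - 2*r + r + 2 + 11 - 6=2*b - r + 7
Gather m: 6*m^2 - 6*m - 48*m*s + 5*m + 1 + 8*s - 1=6*m^2 + m*(-48*s - 1) + 8*s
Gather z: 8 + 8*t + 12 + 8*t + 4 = 16*t + 24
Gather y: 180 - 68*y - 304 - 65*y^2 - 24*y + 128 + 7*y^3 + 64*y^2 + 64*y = 7*y^3 - y^2 - 28*y + 4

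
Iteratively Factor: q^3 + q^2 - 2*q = (q + 2)*(q^2 - q) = (q - 1)*(q + 2)*(q)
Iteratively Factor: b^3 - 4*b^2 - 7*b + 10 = (b - 5)*(b^2 + b - 2) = (b - 5)*(b + 2)*(b - 1)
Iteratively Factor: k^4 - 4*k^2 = (k + 2)*(k^3 - 2*k^2) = k*(k + 2)*(k^2 - 2*k) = k*(k - 2)*(k + 2)*(k)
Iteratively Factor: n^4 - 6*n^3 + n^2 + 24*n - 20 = (n + 2)*(n^3 - 8*n^2 + 17*n - 10) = (n - 1)*(n + 2)*(n^2 - 7*n + 10) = (n - 5)*(n - 1)*(n + 2)*(n - 2)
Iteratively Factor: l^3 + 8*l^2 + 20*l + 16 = (l + 2)*(l^2 + 6*l + 8) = (l + 2)^2*(l + 4)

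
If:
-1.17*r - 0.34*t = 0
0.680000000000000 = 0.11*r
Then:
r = 6.18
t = -21.27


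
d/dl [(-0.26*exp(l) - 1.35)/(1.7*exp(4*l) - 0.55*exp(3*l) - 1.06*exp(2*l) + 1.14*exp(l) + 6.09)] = (1.326*exp(4*l) + 8.894*exp(3*l) - 2.5031*exp(2*l) - 2.862*exp(l) - 0.0444)*exp(l)/(2.89*exp(8*l) - 1.87*exp(7*l) - 3.3015*exp(6*l) + 5.042*exp(5*l) + 20.5756*exp(4*l) - 9.1158*exp(3*l) - 11.6112*exp(2*l) + 13.8852*exp(l) + 37.0881)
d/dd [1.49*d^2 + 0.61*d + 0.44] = 2.98*d + 0.61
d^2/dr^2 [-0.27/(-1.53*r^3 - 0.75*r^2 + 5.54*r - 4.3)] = (-(2.4786*r + 0.405)*(1.53*r^3 + 0.75*r^2 - 5.54*r + 4.3) + 0.27*(4.59*r^2 + 1.5*r - 5.54)*(9.18*r^2 + 3.0*r - 11.08))/(1.53*r^3 + 0.75*r^2 - 5.54*r + 4.3)^3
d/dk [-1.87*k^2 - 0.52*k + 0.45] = -3.74*k - 0.52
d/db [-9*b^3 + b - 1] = 1 - 27*b^2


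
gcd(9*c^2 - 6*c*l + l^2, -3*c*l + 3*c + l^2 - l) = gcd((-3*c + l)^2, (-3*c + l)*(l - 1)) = 3*c - l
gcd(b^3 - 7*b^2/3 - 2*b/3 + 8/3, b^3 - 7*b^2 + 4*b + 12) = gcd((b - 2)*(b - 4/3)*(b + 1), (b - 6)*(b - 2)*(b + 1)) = b^2 - b - 2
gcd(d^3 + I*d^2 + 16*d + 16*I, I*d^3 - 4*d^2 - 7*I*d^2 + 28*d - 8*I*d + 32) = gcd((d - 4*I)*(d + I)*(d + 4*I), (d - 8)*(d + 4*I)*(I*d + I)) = d + 4*I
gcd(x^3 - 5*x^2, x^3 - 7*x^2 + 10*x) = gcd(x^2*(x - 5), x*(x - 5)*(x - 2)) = x^2 - 5*x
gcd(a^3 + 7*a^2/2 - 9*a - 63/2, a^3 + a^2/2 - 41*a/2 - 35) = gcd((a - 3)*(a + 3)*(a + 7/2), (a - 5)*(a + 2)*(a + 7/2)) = a + 7/2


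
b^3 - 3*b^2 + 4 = (b - 2)^2*(b + 1)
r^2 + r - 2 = (r - 1)*(r + 2)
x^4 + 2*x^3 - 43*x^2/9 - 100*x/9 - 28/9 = (x - 7/3)*(x + 1/3)*(x + 2)^2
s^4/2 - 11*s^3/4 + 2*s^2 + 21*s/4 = s*(s/2 + 1/2)*(s - 7/2)*(s - 3)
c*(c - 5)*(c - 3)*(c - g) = c^4 - c^3*g - 8*c^3 + 8*c^2*g + 15*c^2 - 15*c*g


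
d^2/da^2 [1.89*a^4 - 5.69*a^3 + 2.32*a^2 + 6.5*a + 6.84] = 22.68*a^2 - 34.14*a + 4.64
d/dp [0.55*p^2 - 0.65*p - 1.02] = 1.1*p - 0.65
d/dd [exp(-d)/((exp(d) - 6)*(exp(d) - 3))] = 3*(-exp(2*d) + 6*exp(d) - 6)*exp(-d)/(exp(4*d) - 18*exp(3*d) + 117*exp(2*d) - 324*exp(d) + 324)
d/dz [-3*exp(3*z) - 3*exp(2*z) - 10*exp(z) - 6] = (-9*exp(2*z) - 6*exp(z) - 10)*exp(z)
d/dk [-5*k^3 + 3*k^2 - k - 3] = -15*k^2 + 6*k - 1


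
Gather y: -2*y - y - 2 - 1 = -3*y - 3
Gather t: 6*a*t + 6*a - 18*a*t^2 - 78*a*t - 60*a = -18*a*t^2 - 72*a*t - 54*a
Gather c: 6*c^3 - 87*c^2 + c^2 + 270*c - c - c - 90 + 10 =6*c^3 - 86*c^2 + 268*c - 80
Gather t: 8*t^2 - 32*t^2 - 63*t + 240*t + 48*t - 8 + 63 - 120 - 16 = -24*t^2 + 225*t - 81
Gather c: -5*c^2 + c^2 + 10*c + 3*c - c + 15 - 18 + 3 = -4*c^2 + 12*c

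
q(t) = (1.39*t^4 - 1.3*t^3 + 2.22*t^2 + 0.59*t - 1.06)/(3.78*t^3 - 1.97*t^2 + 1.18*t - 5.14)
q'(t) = (-11.34*t^2 + 3.94*t - 1.18)*(1.39*t^4 - 1.3*t^3 + 2.22*t^2 + 0.59*t - 1.06)/(3.78*t^3 - 1.97*t^2 + 1.18*t - 5.14)^2 + (5.56*t^3 - 3.9*t^2 + 4.44*t + 0.59)/(3.78*t^3 - 1.97*t^2 + 1.18*t - 5.14)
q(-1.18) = -0.40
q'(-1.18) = 0.68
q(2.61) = 1.10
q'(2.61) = 0.18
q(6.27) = 2.24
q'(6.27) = 0.35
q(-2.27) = -0.98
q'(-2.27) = 0.44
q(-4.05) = -1.68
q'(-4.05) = 0.37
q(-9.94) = -3.84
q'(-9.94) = 0.37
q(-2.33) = -1.01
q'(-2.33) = 0.43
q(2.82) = 1.14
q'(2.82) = 0.22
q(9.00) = 3.21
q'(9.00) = 0.36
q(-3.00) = -1.28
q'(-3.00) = 0.39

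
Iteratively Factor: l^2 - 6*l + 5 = (l - 5)*(l - 1)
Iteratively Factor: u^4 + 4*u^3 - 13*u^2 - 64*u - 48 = (u + 3)*(u^3 + u^2 - 16*u - 16) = (u + 3)*(u + 4)*(u^2 - 3*u - 4) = (u + 1)*(u + 3)*(u + 4)*(u - 4)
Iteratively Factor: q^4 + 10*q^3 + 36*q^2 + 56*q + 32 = (q + 2)*(q^3 + 8*q^2 + 20*q + 16) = (q + 2)^2*(q^2 + 6*q + 8) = (q + 2)^2*(q + 4)*(q + 2)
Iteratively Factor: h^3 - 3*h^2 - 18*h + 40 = (h + 4)*(h^2 - 7*h + 10) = (h - 5)*(h + 4)*(h - 2)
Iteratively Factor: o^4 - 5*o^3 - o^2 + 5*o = (o + 1)*(o^3 - 6*o^2 + 5*o) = (o - 5)*(o + 1)*(o^2 - o) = (o - 5)*(o - 1)*(o + 1)*(o)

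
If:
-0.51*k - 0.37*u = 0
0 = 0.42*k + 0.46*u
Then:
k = 0.00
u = 0.00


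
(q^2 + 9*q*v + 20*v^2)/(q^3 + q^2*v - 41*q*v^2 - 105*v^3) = (q + 4*v)/(q^2 - 4*q*v - 21*v^2)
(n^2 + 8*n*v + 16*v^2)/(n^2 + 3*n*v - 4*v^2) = (-n - 4*v)/(-n + v)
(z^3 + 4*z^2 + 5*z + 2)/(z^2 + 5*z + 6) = (z^2 + 2*z + 1)/(z + 3)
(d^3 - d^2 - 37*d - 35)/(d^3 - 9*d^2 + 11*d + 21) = (d + 5)/(d - 3)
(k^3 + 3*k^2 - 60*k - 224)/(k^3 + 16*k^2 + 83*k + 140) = (k - 8)/(k + 5)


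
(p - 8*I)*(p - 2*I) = p^2 - 10*I*p - 16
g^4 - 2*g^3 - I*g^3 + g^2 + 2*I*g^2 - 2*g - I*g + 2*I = (g - 2)*(g - I)^2*(g + I)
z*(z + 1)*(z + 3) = z^3 + 4*z^2 + 3*z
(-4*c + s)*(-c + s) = 4*c^2 - 5*c*s + s^2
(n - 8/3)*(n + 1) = n^2 - 5*n/3 - 8/3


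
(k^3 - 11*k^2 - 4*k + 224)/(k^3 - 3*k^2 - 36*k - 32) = (k - 7)/(k + 1)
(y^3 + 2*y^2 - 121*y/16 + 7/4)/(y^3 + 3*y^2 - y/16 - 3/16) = (4*y^2 + 9*y - 28)/(4*y^2 + 13*y + 3)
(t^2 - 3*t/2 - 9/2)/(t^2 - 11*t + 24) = (t + 3/2)/(t - 8)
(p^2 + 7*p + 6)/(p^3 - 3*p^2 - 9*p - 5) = (p + 6)/(p^2 - 4*p - 5)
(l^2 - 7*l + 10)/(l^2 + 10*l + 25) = (l^2 - 7*l + 10)/(l^2 + 10*l + 25)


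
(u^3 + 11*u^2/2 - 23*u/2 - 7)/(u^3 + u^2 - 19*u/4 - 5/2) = 2*(u + 7)/(2*u + 5)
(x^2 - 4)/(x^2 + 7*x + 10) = (x - 2)/(x + 5)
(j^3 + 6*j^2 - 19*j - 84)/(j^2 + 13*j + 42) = (j^2 - j - 12)/(j + 6)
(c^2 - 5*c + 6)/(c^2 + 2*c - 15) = (c - 2)/(c + 5)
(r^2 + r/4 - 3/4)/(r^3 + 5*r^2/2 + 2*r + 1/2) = (4*r - 3)/(2*(2*r^2 + 3*r + 1))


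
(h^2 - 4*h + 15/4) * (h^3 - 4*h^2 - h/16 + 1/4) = h^5 - 8*h^4 + 315*h^3/16 - 29*h^2/2 - 79*h/64 + 15/16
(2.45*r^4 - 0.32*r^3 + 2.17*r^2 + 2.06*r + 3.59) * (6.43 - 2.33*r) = -5.7085*r^5 + 16.4991*r^4 - 7.1137*r^3 + 9.1533*r^2 + 4.8811*r + 23.0837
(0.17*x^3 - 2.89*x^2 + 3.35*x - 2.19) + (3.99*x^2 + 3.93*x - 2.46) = 0.17*x^3 + 1.1*x^2 + 7.28*x - 4.65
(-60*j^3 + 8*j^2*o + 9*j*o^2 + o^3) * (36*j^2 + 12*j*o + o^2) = -2160*j^5 - 432*j^4*o + 360*j^3*o^2 + 152*j^2*o^3 + 21*j*o^4 + o^5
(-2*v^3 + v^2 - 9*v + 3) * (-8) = 16*v^3 - 8*v^2 + 72*v - 24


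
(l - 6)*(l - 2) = l^2 - 8*l + 12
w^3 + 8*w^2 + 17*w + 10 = (w + 1)*(w + 2)*(w + 5)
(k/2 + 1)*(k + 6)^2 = k^3/2 + 7*k^2 + 30*k + 36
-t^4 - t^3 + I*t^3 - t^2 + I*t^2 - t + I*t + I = (t - I)*(t + I)*(I*t + 1)*(I*t + I)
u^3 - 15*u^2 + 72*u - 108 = (u - 6)^2*(u - 3)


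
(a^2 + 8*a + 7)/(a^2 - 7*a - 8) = (a + 7)/(a - 8)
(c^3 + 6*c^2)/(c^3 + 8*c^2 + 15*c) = c*(c + 6)/(c^2 + 8*c + 15)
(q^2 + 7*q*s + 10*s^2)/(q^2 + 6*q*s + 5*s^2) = (q + 2*s)/(q + s)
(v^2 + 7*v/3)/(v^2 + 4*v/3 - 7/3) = v/(v - 1)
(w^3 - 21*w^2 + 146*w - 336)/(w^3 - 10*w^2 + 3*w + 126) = (w - 8)/(w + 3)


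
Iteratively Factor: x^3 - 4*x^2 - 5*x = (x)*(x^2 - 4*x - 5) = x*(x + 1)*(x - 5)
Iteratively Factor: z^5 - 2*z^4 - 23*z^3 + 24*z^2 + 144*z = (z + 3)*(z^4 - 5*z^3 - 8*z^2 + 48*z) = (z - 4)*(z + 3)*(z^3 - z^2 - 12*z) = z*(z - 4)*(z + 3)*(z^2 - z - 12) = z*(z - 4)^2*(z + 3)*(z + 3)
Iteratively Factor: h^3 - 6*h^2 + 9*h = (h - 3)*(h^2 - 3*h) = h*(h - 3)*(h - 3)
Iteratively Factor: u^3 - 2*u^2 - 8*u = (u + 2)*(u^2 - 4*u) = (u - 4)*(u + 2)*(u)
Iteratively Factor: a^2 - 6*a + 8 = (a - 2)*(a - 4)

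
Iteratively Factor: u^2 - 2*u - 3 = (u + 1)*(u - 3)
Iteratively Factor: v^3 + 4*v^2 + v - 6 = (v + 3)*(v^2 + v - 2) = (v - 1)*(v + 3)*(v + 2)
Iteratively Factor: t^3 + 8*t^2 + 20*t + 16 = (t + 4)*(t^2 + 4*t + 4) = (t + 2)*(t + 4)*(t + 2)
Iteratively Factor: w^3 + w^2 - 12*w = (w - 3)*(w^2 + 4*w) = w*(w - 3)*(w + 4)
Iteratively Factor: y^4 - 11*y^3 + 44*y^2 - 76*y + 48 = (y - 4)*(y^3 - 7*y^2 + 16*y - 12) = (y - 4)*(y - 3)*(y^2 - 4*y + 4) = (y - 4)*(y - 3)*(y - 2)*(y - 2)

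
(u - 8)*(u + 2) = u^2 - 6*u - 16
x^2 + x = x*(x + 1)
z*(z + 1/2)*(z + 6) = z^3 + 13*z^2/2 + 3*z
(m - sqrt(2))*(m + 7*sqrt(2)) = m^2 + 6*sqrt(2)*m - 14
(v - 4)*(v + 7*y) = v^2 + 7*v*y - 4*v - 28*y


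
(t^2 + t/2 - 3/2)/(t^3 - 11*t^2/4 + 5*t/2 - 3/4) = 2*(2*t + 3)/(4*t^2 - 7*t + 3)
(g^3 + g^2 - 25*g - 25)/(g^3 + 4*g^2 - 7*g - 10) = (g - 5)/(g - 2)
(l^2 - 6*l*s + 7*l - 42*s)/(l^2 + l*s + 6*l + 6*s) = (l^2 - 6*l*s + 7*l - 42*s)/(l^2 + l*s + 6*l + 6*s)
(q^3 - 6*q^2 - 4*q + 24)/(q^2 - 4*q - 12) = q - 2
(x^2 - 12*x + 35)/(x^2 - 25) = (x - 7)/(x + 5)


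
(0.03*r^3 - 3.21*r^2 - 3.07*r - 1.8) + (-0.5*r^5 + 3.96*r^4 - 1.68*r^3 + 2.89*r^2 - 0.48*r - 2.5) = -0.5*r^5 + 3.96*r^4 - 1.65*r^3 - 0.32*r^2 - 3.55*r - 4.3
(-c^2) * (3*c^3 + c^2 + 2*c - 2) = -3*c^5 - c^4 - 2*c^3 + 2*c^2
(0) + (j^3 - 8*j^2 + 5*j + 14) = j^3 - 8*j^2 + 5*j + 14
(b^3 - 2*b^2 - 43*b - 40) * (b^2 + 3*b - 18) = b^5 + b^4 - 67*b^3 - 133*b^2 + 654*b + 720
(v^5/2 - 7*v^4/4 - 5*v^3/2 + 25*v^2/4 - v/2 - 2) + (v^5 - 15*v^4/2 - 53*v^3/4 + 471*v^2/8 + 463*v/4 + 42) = 3*v^5/2 - 37*v^4/4 - 63*v^3/4 + 521*v^2/8 + 461*v/4 + 40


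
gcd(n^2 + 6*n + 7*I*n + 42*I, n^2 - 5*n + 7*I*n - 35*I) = n + 7*I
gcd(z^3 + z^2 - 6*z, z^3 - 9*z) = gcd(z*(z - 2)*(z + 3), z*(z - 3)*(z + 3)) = z^2 + 3*z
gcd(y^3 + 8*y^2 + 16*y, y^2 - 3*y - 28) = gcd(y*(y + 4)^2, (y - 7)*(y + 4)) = y + 4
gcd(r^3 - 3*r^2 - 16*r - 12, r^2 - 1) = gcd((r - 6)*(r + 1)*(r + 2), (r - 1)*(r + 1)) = r + 1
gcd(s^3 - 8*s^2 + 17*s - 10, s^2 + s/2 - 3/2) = s - 1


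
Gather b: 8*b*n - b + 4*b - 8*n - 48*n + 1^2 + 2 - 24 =b*(8*n + 3) - 56*n - 21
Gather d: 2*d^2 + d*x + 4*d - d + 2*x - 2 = 2*d^2 + d*(x + 3) + 2*x - 2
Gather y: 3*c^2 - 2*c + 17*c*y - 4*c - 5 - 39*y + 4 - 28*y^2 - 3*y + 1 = 3*c^2 - 6*c - 28*y^2 + y*(17*c - 42)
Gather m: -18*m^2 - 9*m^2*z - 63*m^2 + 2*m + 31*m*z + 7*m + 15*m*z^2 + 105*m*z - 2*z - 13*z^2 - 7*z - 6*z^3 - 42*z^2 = m^2*(-9*z - 81) + m*(15*z^2 + 136*z + 9) - 6*z^3 - 55*z^2 - 9*z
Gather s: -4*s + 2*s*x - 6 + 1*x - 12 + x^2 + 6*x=s*(2*x - 4) + x^2 + 7*x - 18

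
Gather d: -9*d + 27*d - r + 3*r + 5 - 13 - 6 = 18*d + 2*r - 14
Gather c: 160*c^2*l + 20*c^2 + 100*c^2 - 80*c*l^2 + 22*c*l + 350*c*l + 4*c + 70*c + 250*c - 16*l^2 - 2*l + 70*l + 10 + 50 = c^2*(160*l + 120) + c*(-80*l^2 + 372*l + 324) - 16*l^2 + 68*l + 60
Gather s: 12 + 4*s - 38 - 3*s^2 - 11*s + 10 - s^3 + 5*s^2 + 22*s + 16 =-s^3 + 2*s^2 + 15*s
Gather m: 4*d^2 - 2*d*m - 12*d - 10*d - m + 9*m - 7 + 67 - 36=4*d^2 - 22*d + m*(8 - 2*d) + 24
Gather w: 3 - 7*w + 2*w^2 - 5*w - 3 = 2*w^2 - 12*w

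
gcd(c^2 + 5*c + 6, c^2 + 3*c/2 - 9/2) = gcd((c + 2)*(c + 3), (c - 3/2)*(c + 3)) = c + 3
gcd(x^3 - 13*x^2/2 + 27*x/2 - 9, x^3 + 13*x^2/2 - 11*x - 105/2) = x - 3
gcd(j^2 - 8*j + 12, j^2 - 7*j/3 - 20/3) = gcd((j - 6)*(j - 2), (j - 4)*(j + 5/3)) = 1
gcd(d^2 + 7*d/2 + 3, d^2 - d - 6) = d + 2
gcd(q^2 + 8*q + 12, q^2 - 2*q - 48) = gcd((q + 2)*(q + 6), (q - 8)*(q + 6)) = q + 6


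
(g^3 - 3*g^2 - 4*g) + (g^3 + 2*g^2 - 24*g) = 2*g^3 - g^2 - 28*g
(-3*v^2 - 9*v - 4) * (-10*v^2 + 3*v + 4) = 30*v^4 + 81*v^3 + v^2 - 48*v - 16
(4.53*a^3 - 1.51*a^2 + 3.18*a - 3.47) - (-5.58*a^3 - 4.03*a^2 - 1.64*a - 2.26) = 10.11*a^3 + 2.52*a^2 + 4.82*a - 1.21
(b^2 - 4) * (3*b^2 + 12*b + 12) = 3*b^4 + 12*b^3 - 48*b - 48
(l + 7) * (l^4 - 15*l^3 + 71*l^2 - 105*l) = l^5 - 8*l^4 - 34*l^3 + 392*l^2 - 735*l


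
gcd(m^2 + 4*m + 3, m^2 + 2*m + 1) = m + 1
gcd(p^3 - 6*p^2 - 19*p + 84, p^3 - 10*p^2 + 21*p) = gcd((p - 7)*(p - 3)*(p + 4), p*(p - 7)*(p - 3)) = p^2 - 10*p + 21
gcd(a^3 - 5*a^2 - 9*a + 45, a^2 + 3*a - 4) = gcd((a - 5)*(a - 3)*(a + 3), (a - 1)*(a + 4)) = 1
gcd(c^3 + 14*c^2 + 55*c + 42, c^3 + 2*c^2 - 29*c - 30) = c^2 + 7*c + 6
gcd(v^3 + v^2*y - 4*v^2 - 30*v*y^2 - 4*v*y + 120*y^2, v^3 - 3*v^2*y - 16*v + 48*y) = v - 4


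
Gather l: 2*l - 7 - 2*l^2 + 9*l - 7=-2*l^2 + 11*l - 14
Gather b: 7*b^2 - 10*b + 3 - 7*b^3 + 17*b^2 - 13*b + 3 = -7*b^3 + 24*b^2 - 23*b + 6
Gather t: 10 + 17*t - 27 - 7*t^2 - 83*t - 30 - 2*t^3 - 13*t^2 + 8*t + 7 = -2*t^3 - 20*t^2 - 58*t - 40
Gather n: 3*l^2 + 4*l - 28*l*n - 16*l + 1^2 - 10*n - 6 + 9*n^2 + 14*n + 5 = 3*l^2 - 12*l + 9*n^2 + n*(4 - 28*l)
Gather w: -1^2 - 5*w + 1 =-5*w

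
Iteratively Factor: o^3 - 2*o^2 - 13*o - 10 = (o - 5)*(o^2 + 3*o + 2) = (o - 5)*(o + 2)*(o + 1)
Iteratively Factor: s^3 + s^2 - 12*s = (s + 4)*(s^2 - 3*s) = (s - 3)*(s + 4)*(s)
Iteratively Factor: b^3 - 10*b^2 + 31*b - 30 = (b - 3)*(b^2 - 7*b + 10) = (b - 3)*(b - 2)*(b - 5)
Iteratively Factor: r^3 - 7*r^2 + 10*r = (r)*(r^2 - 7*r + 10) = r*(r - 2)*(r - 5)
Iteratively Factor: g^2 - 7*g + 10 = (g - 5)*(g - 2)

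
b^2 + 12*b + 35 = (b + 5)*(b + 7)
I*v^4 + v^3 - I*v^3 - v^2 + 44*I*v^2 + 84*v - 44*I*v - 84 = (v - 6*I)*(v - 2*I)*(v + 7*I)*(I*v - I)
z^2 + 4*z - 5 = (z - 1)*(z + 5)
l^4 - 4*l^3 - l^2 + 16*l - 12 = (l - 3)*(l - 2)*(l - 1)*(l + 2)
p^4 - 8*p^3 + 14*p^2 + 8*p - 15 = (p - 5)*(p - 3)*(p - 1)*(p + 1)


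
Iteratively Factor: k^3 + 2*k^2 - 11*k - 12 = (k + 1)*(k^2 + k - 12) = (k - 3)*(k + 1)*(k + 4)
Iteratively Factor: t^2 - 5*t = (t)*(t - 5)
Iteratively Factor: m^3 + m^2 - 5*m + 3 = (m - 1)*(m^2 + 2*m - 3) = (m - 1)*(m + 3)*(m - 1)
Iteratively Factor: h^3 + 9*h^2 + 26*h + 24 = (h + 3)*(h^2 + 6*h + 8) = (h + 3)*(h + 4)*(h + 2)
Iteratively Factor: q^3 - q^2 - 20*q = (q + 4)*(q^2 - 5*q) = (q - 5)*(q + 4)*(q)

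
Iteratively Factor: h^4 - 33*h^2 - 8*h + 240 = (h + 4)*(h^3 - 4*h^2 - 17*h + 60) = (h - 3)*(h + 4)*(h^2 - h - 20) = (h - 3)*(h + 4)^2*(h - 5)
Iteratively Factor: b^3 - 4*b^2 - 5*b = (b)*(b^2 - 4*b - 5) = b*(b + 1)*(b - 5)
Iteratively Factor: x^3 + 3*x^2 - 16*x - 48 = (x + 4)*(x^2 - x - 12) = (x + 3)*(x + 4)*(x - 4)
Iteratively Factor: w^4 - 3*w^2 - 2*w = (w + 1)*(w^3 - w^2 - 2*w) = (w + 1)^2*(w^2 - 2*w) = (w - 2)*(w + 1)^2*(w)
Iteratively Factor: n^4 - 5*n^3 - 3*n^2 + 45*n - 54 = (n - 2)*(n^3 - 3*n^2 - 9*n + 27) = (n - 2)*(n + 3)*(n^2 - 6*n + 9) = (n - 3)*(n - 2)*(n + 3)*(n - 3)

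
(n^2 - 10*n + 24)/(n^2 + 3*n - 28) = (n - 6)/(n + 7)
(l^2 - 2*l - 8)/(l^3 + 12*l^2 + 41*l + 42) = (l - 4)/(l^2 + 10*l + 21)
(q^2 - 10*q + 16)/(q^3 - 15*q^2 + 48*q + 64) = (q - 2)/(q^2 - 7*q - 8)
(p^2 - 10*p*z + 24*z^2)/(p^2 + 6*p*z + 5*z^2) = (p^2 - 10*p*z + 24*z^2)/(p^2 + 6*p*z + 5*z^2)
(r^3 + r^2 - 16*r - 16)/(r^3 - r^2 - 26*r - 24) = (r - 4)/(r - 6)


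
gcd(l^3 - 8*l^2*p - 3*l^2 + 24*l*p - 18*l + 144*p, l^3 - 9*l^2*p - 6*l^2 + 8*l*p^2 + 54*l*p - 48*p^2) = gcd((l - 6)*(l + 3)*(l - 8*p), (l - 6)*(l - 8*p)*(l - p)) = -l^2 + 8*l*p + 6*l - 48*p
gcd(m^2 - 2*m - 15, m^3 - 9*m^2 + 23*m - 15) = m - 5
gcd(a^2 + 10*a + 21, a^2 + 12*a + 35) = a + 7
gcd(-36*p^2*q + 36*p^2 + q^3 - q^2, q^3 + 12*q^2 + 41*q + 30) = 1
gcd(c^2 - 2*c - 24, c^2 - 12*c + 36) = c - 6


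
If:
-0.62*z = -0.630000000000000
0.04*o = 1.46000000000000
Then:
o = 36.50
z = 1.02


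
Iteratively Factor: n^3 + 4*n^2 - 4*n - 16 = (n + 2)*(n^2 + 2*n - 8) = (n + 2)*(n + 4)*(n - 2)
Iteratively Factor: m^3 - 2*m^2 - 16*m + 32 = (m + 4)*(m^2 - 6*m + 8) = (m - 4)*(m + 4)*(m - 2)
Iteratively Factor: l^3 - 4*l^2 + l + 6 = (l + 1)*(l^2 - 5*l + 6) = (l - 3)*(l + 1)*(l - 2)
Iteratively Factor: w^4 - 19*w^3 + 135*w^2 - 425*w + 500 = (w - 5)*(w^3 - 14*w^2 + 65*w - 100) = (w - 5)^2*(w^2 - 9*w + 20) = (w - 5)^3*(w - 4)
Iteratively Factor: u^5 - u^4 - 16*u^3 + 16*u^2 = (u - 1)*(u^4 - 16*u^2) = (u - 4)*(u - 1)*(u^3 + 4*u^2) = (u - 4)*(u - 1)*(u + 4)*(u^2) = u*(u - 4)*(u - 1)*(u + 4)*(u)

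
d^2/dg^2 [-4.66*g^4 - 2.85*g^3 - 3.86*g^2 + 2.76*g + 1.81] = -55.92*g^2 - 17.1*g - 7.72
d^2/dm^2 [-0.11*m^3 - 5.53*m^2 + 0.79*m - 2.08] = -0.66*m - 11.06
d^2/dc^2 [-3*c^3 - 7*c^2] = -18*c - 14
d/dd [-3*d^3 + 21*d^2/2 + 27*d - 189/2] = -9*d^2 + 21*d + 27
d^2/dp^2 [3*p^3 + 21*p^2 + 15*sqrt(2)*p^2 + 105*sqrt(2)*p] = 18*p + 42 + 30*sqrt(2)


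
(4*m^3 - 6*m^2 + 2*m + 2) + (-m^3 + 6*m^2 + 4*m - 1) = 3*m^3 + 6*m + 1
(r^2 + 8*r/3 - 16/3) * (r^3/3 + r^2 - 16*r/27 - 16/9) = r^5/3 + 17*r^4/9 + 8*r^3/27 - 704*r^2/81 - 128*r/81 + 256/27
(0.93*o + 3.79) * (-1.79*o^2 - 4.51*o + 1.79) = -1.6647*o^3 - 10.9784*o^2 - 15.4282*o + 6.7841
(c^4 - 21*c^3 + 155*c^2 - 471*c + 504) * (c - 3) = c^5 - 24*c^4 + 218*c^3 - 936*c^2 + 1917*c - 1512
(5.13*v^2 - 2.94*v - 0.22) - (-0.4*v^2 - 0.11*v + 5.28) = 5.53*v^2 - 2.83*v - 5.5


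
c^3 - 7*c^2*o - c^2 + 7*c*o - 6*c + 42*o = (c - 3)*(c + 2)*(c - 7*o)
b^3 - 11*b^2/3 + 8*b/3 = b*(b - 8/3)*(b - 1)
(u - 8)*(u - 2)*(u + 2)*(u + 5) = u^4 - 3*u^3 - 44*u^2 + 12*u + 160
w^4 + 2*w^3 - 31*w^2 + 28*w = w*(w - 4)*(w - 1)*(w + 7)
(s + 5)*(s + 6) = s^2 + 11*s + 30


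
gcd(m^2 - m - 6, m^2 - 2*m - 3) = m - 3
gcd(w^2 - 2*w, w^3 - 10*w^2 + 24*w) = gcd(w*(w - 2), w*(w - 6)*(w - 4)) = w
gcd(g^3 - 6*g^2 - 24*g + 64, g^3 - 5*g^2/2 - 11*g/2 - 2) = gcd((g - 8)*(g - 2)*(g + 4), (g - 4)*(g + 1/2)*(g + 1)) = 1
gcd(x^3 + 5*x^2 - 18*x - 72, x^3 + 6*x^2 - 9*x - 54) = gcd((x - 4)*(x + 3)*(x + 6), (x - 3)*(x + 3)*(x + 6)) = x^2 + 9*x + 18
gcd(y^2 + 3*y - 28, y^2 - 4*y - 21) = 1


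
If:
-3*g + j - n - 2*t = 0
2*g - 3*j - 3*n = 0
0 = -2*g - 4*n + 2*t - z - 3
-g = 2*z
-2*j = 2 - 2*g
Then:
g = -54/11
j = -65/11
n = 29/11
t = 34/11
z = 27/11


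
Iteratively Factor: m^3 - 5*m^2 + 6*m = (m)*(m^2 - 5*m + 6) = m*(m - 2)*(m - 3)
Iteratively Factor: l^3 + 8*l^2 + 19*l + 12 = (l + 4)*(l^2 + 4*l + 3) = (l + 1)*(l + 4)*(l + 3)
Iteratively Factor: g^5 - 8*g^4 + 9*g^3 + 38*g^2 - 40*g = (g)*(g^4 - 8*g^3 + 9*g^2 + 38*g - 40) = g*(g - 4)*(g^3 - 4*g^2 - 7*g + 10) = g*(g - 5)*(g - 4)*(g^2 + g - 2) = g*(g - 5)*(g - 4)*(g + 2)*(g - 1)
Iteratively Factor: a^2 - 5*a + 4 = (a - 1)*(a - 4)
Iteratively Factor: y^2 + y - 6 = (y + 3)*(y - 2)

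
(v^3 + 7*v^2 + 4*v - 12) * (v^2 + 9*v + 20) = v^5 + 16*v^4 + 87*v^3 + 164*v^2 - 28*v - 240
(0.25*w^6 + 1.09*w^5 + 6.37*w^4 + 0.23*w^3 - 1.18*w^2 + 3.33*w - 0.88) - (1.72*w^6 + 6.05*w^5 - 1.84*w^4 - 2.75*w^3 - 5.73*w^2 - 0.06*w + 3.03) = -1.47*w^6 - 4.96*w^5 + 8.21*w^4 + 2.98*w^3 + 4.55*w^2 + 3.39*w - 3.91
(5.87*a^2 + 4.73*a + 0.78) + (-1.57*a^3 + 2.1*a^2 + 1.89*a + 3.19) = -1.57*a^3 + 7.97*a^2 + 6.62*a + 3.97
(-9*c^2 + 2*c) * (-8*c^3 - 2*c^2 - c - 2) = 72*c^5 + 2*c^4 + 5*c^3 + 16*c^2 - 4*c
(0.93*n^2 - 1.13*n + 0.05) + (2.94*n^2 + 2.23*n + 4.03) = 3.87*n^2 + 1.1*n + 4.08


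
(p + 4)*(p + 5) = p^2 + 9*p + 20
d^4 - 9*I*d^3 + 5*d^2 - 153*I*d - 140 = (d - 7*I)*(d - 5*I)*(d - I)*(d + 4*I)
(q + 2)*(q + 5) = q^2 + 7*q + 10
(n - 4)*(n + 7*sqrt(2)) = n^2 - 4*n + 7*sqrt(2)*n - 28*sqrt(2)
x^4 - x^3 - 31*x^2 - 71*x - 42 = (x - 7)*(x + 1)*(x + 2)*(x + 3)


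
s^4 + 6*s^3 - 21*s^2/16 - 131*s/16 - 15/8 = (s - 5/4)*(s + 1/4)*(s + 1)*(s + 6)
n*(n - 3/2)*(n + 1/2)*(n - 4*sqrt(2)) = n^4 - 4*sqrt(2)*n^3 - n^3 - 3*n^2/4 + 4*sqrt(2)*n^2 + 3*sqrt(2)*n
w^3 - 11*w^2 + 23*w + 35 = (w - 7)*(w - 5)*(w + 1)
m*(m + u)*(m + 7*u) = m^3 + 8*m^2*u + 7*m*u^2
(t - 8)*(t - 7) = t^2 - 15*t + 56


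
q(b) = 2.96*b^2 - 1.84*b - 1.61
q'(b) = 5.92*b - 1.84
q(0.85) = -1.04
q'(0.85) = 3.19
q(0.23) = -1.88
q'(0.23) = -0.48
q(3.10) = 21.13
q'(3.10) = 16.51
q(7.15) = 136.56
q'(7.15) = 40.49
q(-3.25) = 35.64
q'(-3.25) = -21.08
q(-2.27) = 17.82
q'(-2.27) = -15.28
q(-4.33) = 61.85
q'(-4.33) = -27.47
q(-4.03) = 53.88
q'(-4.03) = -25.70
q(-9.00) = 254.71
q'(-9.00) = -55.12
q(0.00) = -1.61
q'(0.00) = -1.84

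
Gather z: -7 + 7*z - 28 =7*z - 35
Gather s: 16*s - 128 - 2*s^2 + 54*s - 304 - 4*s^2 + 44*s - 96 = -6*s^2 + 114*s - 528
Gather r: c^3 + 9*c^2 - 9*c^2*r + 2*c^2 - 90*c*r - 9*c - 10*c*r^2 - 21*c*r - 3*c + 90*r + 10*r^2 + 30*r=c^3 + 11*c^2 - 12*c + r^2*(10 - 10*c) + r*(-9*c^2 - 111*c + 120)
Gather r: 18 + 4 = 22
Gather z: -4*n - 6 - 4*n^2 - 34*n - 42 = -4*n^2 - 38*n - 48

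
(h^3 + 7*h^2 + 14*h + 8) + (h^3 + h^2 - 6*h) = 2*h^3 + 8*h^2 + 8*h + 8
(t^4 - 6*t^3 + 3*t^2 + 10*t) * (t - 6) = t^5 - 12*t^4 + 39*t^3 - 8*t^2 - 60*t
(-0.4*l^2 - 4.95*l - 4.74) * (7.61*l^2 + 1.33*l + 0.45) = -3.044*l^4 - 38.2015*l^3 - 42.8349*l^2 - 8.5317*l - 2.133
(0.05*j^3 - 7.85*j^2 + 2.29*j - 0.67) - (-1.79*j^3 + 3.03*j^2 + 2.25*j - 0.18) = 1.84*j^3 - 10.88*j^2 + 0.04*j - 0.49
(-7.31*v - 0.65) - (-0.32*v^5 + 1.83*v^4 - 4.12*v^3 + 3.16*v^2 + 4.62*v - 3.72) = 0.32*v^5 - 1.83*v^4 + 4.12*v^3 - 3.16*v^2 - 11.93*v + 3.07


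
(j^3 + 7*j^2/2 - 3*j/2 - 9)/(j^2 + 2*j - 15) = (2*j^3 + 7*j^2 - 3*j - 18)/(2*(j^2 + 2*j - 15))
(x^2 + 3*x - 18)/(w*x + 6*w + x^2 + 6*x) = (x - 3)/(w + x)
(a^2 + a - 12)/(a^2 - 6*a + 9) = (a + 4)/(a - 3)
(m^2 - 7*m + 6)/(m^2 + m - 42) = (m - 1)/(m + 7)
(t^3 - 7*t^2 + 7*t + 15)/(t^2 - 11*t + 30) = (t^2 - 2*t - 3)/(t - 6)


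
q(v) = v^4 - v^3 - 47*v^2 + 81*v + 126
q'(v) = 4*v^3 - 3*v^2 - 94*v + 81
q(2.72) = 33.21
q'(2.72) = -116.38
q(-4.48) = -687.45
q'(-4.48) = 82.25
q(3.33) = -39.41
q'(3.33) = -117.58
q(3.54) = -63.57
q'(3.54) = -111.91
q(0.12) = 135.04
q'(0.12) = 69.68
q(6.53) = 190.61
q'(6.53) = 453.04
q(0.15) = 137.09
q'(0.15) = 66.85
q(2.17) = 92.41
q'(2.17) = -96.23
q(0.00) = 126.00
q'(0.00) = 81.00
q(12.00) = 13338.00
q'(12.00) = 5433.00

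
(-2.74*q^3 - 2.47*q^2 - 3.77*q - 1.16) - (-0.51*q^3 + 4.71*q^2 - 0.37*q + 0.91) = -2.23*q^3 - 7.18*q^2 - 3.4*q - 2.07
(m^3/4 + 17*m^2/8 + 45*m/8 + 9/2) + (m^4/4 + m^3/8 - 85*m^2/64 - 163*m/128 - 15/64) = m^4/4 + 3*m^3/8 + 51*m^2/64 + 557*m/128 + 273/64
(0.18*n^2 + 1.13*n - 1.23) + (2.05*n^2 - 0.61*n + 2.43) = 2.23*n^2 + 0.52*n + 1.2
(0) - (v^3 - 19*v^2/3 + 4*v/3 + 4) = -v^3 + 19*v^2/3 - 4*v/3 - 4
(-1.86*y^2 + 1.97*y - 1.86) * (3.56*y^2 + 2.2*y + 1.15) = -6.6216*y^4 + 2.9212*y^3 - 4.4266*y^2 - 1.8265*y - 2.139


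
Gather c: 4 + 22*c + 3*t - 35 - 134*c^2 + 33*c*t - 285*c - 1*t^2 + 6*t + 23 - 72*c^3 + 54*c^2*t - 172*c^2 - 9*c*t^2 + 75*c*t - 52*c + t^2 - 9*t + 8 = -72*c^3 + c^2*(54*t - 306) + c*(-9*t^2 + 108*t - 315)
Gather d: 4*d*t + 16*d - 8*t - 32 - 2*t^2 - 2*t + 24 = d*(4*t + 16) - 2*t^2 - 10*t - 8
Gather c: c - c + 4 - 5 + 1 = 0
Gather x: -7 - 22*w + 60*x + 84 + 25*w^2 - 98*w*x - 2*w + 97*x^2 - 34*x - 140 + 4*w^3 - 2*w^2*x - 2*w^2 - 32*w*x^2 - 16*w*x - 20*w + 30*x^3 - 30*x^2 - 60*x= 4*w^3 + 23*w^2 - 44*w + 30*x^3 + x^2*(67 - 32*w) + x*(-2*w^2 - 114*w - 34) - 63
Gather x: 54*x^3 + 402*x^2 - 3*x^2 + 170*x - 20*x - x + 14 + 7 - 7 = 54*x^3 + 399*x^2 + 149*x + 14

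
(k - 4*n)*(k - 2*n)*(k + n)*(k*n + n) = k^4*n - 5*k^3*n^2 + k^3*n + 2*k^2*n^3 - 5*k^2*n^2 + 8*k*n^4 + 2*k*n^3 + 8*n^4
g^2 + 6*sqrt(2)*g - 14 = (g - sqrt(2))*(g + 7*sqrt(2))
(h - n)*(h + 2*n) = h^2 + h*n - 2*n^2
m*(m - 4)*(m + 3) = m^3 - m^2 - 12*m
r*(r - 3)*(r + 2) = r^3 - r^2 - 6*r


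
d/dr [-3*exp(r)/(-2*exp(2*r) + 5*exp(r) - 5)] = (15 - 6*exp(2*r))*exp(r)/(4*exp(4*r) - 20*exp(3*r) + 45*exp(2*r) - 50*exp(r) + 25)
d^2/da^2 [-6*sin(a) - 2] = 6*sin(a)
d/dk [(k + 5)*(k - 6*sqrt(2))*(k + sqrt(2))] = 3*k^2 - 10*sqrt(2)*k + 10*k - 25*sqrt(2) - 12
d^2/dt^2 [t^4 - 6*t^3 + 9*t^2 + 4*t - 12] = 12*t^2 - 36*t + 18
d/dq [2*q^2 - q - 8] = 4*q - 1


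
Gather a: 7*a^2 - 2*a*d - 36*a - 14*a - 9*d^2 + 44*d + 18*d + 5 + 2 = 7*a^2 + a*(-2*d - 50) - 9*d^2 + 62*d + 7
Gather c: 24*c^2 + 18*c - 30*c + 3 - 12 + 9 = 24*c^2 - 12*c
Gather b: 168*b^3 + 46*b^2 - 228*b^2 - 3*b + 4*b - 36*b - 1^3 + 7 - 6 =168*b^3 - 182*b^2 - 35*b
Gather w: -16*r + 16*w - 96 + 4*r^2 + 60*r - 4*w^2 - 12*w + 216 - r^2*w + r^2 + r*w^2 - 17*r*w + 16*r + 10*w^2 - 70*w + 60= 5*r^2 + 60*r + w^2*(r + 6) + w*(-r^2 - 17*r - 66) + 180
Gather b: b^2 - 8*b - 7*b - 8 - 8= b^2 - 15*b - 16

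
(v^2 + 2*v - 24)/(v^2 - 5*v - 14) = (-v^2 - 2*v + 24)/(-v^2 + 5*v + 14)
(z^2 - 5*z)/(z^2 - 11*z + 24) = z*(z - 5)/(z^2 - 11*z + 24)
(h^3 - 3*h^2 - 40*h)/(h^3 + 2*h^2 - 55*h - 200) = h/(h + 5)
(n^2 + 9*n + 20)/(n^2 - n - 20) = (n + 5)/(n - 5)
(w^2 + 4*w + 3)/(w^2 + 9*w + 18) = (w + 1)/(w + 6)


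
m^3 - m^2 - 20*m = m*(m - 5)*(m + 4)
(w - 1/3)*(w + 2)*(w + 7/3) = w^3 + 4*w^2 + 29*w/9 - 14/9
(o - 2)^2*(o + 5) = o^3 + o^2 - 16*o + 20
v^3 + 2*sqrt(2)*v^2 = v^2*(v + 2*sqrt(2))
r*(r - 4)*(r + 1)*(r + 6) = r^4 + 3*r^3 - 22*r^2 - 24*r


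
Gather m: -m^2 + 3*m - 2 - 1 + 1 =-m^2 + 3*m - 2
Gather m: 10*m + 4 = 10*m + 4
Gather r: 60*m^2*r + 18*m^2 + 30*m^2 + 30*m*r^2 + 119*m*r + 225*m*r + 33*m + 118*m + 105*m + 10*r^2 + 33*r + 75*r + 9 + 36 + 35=48*m^2 + 256*m + r^2*(30*m + 10) + r*(60*m^2 + 344*m + 108) + 80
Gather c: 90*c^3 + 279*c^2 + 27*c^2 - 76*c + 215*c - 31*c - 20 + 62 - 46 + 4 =90*c^3 + 306*c^2 + 108*c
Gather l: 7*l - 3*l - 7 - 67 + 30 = 4*l - 44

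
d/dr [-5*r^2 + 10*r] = 10 - 10*r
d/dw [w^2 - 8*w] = 2*w - 8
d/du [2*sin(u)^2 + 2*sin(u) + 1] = 2*sin(2*u) + 2*cos(u)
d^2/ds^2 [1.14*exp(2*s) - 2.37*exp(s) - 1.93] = (4.56*exp(s) - 2.37)*exp(s)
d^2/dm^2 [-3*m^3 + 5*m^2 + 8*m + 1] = 10 - 18*m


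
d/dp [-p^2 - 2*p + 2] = -2*p - 2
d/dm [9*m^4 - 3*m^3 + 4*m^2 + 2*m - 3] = 36*m^3 - 9*m^2 + 8*m + 2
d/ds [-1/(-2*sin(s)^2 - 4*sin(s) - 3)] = -4*(sin(s) + 1)*cos(s)/(4*sin(s) - cos(2*s) + 4)^2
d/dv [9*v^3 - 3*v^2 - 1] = 3*v*(9*v - 2)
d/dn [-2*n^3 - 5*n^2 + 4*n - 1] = -6*n^2 - 10*n + 4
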